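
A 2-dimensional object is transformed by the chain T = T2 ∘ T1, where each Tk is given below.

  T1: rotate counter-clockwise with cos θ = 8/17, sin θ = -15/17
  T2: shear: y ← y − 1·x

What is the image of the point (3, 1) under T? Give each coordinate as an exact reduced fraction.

T(p) = (39/17, -76/17)

T1 rotate counter-clockwise with cos θ = 8/17, sin θ = -15/17: (3, 1) → (39/17, -37/17)
T2 shear: y ← y − 1·x: (39/17, -37/17) → (39/17, -76/17)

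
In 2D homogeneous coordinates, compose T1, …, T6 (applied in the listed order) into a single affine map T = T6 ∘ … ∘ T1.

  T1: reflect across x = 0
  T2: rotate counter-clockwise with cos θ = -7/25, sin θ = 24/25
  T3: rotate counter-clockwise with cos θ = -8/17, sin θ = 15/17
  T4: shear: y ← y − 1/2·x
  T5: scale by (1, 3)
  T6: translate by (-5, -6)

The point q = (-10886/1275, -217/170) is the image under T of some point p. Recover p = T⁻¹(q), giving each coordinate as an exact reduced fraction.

T1 = [-1 0 0; 0 1 0; 0 0 1]
T2·T1 = [7/25 -24/25 0; -24/25 -7/25 0; 0 0 1]
T3·…·T1 = [304/425 297/425 0; 297/425 -304/425 0; 0 0 1]
T4·…·T1 = [304/425 297/425 0; 29/85 -181/170 0; 0 0 1]
T5·…·T1 = [304/425 297/425 0; 87/85 -543/170 0; 0 0 1]
T6·…·T1 = [304/425 297/425 -5; 87/85 -543/170 -6; 0 0 1]
det M = -3; M⁻¹ = [181/170 99/425 5713/850; 29/85 -304/1275 117/425; 0 0 1]
M⁻¹ · (-10886/1275, -217/170)ᵀ = (-8/3, -7/3)ᵀ

p = (-8/3, -7/3)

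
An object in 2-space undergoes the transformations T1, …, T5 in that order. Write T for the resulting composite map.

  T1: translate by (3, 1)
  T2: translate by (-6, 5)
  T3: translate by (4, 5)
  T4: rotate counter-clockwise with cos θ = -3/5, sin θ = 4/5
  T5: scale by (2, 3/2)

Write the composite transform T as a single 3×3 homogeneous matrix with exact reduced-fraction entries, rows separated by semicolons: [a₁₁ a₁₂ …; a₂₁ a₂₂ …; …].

T1 = [1 0 3; 0 1 1; 0 0 1]
T2·T1 = [1 0 -3; 0 1 6; 0 0 1]
T3·…·T1 = [1 0 1; 0 1 11; 0 0 1]
T4·…·T1 = [-3/5 -4/5 -47/5; 4/5 -3/5 -29/5; 0 0 1]
T5·…·T1 = [-6/5 -8/5 -94/5; 6/5 -9/10 -87/10; 0 0 1]

T = [-6/5 -8/5 -94/5; 6/5 -9/10 -87/10; 0 0 1]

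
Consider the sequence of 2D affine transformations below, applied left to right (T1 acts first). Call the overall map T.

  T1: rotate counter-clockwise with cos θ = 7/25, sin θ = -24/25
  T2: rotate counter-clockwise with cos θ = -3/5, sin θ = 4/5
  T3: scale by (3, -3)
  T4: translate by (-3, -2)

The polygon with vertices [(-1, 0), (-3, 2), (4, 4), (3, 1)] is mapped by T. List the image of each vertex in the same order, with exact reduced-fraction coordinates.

T1 rotate counter-clockwise with cos θ = 7/25, sin θ = -24/25: (-1, 0) → (-7/25, 24/25); (-3, 2) → (27/25, 86/25); (4, 4) → (124/25, -68/25); (3, 1) → (9/5, -13/5)
T2 rotate counter-clockwise with cos θ = -3/5, sin θ = 4/5: (-7/25, 24/25) → (-3/5, -4/5); (27/25, 86/25) → (-17/5, -6/5); (124/25, -68/25) → (-4/5, 28/5); (9/5, -13/5) → (1, 3)
T3 scale by (3, -3): (-3/5, -4/5) → (-9/5, 12/5); (-17/5, -6/5) → (-51/5, 18/5); (-4/5, 28/5) → (-12/5, -84/5); (1, 3) → (3, -9)
T4 translate by (-3, -2): (-9/5, 12/5) → (-24/5, 2/5); (-51/5, 18/5) → (-66/5, 8/5); (-12/5, -84/5) → (-27/5, -94/5); (3, -9) → (0, -11)

image vertices: (-24/5, 2/5), (-66/5, 8/5), (-27/5, -94/5), (0, -11)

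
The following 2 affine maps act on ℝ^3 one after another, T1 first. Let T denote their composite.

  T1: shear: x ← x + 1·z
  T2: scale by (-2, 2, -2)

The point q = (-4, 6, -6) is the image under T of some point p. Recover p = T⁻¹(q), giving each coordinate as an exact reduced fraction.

p = (-1, 3, 3)

T1 = [1 0 1 0; 0 1 0 0; 0 0 1 0; 0 0 0 1]
T2·T1 = [-2 0 -2 0; 0 2 0 0; 0 0 -2 0; 0 0 0 1]
det M = 8; M⁻¹ = [-1/2 0 1/2 0; 0 1/2 0 0; 0 0 -1/2 0; 0 0 0 1]
M⁻¹ · (-4, 6, -6)ᵀ = (-1, 3, 3)ᵀ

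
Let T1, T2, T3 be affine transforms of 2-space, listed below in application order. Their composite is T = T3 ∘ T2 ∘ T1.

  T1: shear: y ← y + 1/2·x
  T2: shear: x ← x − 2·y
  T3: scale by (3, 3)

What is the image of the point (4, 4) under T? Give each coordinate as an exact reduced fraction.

T1 shear: y ← y + 1/2·x: (4, 4) → (4, 6)
T2 shear: x ← x − 2·y: (4, 6) → (-8, 6)
T3 scale by (3, 3): (-8, 6) → (-24, 18)

T(p) = (-24, 18)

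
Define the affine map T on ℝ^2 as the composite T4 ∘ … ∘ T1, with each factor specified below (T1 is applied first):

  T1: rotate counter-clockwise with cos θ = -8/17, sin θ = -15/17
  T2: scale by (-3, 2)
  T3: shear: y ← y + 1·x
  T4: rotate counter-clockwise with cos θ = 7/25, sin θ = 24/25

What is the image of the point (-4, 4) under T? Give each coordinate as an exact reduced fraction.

T(p) = (3348/425, -8164/425)

T1 rotate counter-clockwise with cos θ = -8/17, sin θ = -15/17: (-4, 4) → (92/17, 28/17)
T2 scale by (-3, 2): (92/17, 28/17) → (-276/17, 56/17)
T3 shear: y ← y + 1·x: (-276/17, 56/17) → (-276/17, -220/17)
T4 rotate counter-clockwise with cos θ = 7/25, sin θ = 24/25: (-276/17, -220/17) → (3348/425, -8164/425)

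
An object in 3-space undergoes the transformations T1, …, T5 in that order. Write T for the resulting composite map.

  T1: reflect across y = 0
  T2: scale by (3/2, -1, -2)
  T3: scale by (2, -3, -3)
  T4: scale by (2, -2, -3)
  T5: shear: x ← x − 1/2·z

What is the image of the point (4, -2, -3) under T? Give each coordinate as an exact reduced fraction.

T(p) = (-3, -12, 54)

T1 reflect across y = 0: (4, -2, -3) → (4, 2, -3)
T2 scale by (3/2, -1, -2): (4, 2, -3) → (6, -2, 6)
T3 scale by (2, -3, -3): (6, -2, 6) → (12, 6, -18)
T4 scale by (2, -2, -3): (12, 6, -18) → (24, -12, 54)
T5 shear: x ← x − 1/2·z: (24, -12, 54) → (-3, -12, 54)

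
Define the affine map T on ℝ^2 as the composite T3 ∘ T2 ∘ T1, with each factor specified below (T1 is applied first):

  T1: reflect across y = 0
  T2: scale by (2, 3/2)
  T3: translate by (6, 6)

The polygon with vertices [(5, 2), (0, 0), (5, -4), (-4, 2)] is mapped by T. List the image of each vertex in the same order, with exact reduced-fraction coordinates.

image vertices: (16, 3), (6, 6), (16, 12), (-2, 3)

T1 reflect across y = 0: (5, 2) → (5, -2); (0, 0) → (0, 0); (5, -4) → (5, 4); (-4, 2) → (-4, -2)
T2 scale by (2, 3/2): (5, -2) → (10, -3); (0, 0) → (0, 0); (5, 4) → (10, 6); (-4, -2) → (-8, -3)
T3 translate by (6, 6): (10, -3) → (16, 3); (0, 0) → (6, 6); (10, 6) → (16, 12); (-8, -3) → (-2, 3)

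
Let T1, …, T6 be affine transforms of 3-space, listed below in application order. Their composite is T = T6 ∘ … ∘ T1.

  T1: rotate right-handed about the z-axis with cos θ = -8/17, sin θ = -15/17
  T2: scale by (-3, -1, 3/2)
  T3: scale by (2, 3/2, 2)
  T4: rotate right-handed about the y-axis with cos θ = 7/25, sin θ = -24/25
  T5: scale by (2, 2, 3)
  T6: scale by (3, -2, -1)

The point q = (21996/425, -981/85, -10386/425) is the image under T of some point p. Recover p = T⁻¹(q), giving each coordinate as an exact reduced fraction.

p = (5/2, -3/5, -2)

T1 = [-8/17 15/17 0 0; -15/17 -8/17 0 0; 0 0 1 0; 0 0 0 1]
T2·T1 = [24/17 -45/17 0 0; 15/17 8/17 0 0; 0 0 3/2 0; 0 0 0 1]
T3·…·T1 = [48/17 -90/17 0 0; 45/34 12/17 0 0; 0 0 3 0; 0 0 0 1]
T4·…·T1 = [336/425 -126/85 -72/25 0; 45/34 12/17 0 0; 1152/425 -432/85 21/25 0; 0 0 0 1]
T5·…·T1 = [672/425 -252/85 -144/25 0; 45/17 24/17 0 0; 3456/425 -1296/85 63/25 0; 0 0 0 1]
T6·…·T1 = [2016/425 -756/85 -432/25 0; -90/17 -48/17 0 0; -3456/425 1296/85 -63/25 0; 0 0 0 1]
det M = 1944; M⁻¹ = [14/3825 -5/34 -32/1275 0; -7/1020 -4/51 4/85 0; -4/75 0 -7/225 0; 0 0 0 1]
M⁻¹ · (21996/425, -981/85, -10386/425)ᵀ = (5/2, -3/5, -2)ᵀ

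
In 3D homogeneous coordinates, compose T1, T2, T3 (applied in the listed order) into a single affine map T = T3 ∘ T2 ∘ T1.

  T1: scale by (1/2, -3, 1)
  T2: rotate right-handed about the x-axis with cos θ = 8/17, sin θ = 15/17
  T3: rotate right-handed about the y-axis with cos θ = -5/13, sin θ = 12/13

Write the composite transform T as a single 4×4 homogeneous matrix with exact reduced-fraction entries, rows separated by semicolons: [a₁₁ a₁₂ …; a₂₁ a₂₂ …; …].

T = [-5/26 -540/221 96/221 0; 0 -24/17 -15/17 0; -6/13 225/221 -40/221 0; 0 0 0 1]

T1 = [1/2 0 0 0; 0 -3 0 0; 0 0 1 0; 0 0 0 1]
T2·T1 = [1/2 0 0 0; 0 -24/17 -15/17 0; 0 -45/17 8/17 0; 0 0 0 1]
T3·…·T1 = [-5/26 -540/221 96/221 0; 0 -24/17 -15/17 0; -6/13 225/221 -40/221 0; 0 0 0 1]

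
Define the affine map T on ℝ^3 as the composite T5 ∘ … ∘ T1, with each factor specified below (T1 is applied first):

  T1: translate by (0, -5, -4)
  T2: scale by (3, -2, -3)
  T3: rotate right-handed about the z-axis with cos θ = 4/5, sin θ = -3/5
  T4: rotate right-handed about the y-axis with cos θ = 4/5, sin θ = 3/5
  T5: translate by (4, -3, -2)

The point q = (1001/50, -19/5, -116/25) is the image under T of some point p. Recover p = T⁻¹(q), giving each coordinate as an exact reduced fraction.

T1 = [1 0 0 0; 0 1 0 -5; 0 0 1 -4; 0 0 0 1]
T2·T1 = [3 0 0 0; 0 -2 0 10; 0 0 -3 12; 0 0 0 1]
T3·…·T1 = [12/5 -6/5 0 6; -9/5 -8/5 0 8; 0 0 -3 12; 0 0 0 1]
T4·…·T1 = [48/25 -24/25 -9/5 12; -9/5 -8/5 0 8; -36/25 18/25 -12/5 6; 0 0 0 1]
T5·…·T1 = [48/25 -24/25 -9/5 16; -9/5 -8/5 0 5; -36/25 18/25 -12/5 4; 0 0 0 1]
det M = 18; M⁻¹ = [16/75 -1/5 -4/25 -133/75; -6/25 -2/5 9/50 128/25; -1/5 0 -4/15 64/15; 0 0 0 1]
M⁻¹ · (1001/50, -19/5, -116/25)ᵀ = (4, 1, 3/2)ᵀ

p = (4, 1, 3/2)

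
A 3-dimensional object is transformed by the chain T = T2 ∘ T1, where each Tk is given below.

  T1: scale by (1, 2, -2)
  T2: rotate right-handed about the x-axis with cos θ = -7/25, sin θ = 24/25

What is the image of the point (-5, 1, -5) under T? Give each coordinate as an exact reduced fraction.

T1 scale by (1, 2, -2): (-5, 1, -5) → (-5, 2, 10)
T2 rotate right-handed about the x-axis with cos θ = -7/25, sin θ = 24/25: (-5, 2, 10) → (-5, -254/25, -22/25)

T(p) = (-5, -254/25, -22/25)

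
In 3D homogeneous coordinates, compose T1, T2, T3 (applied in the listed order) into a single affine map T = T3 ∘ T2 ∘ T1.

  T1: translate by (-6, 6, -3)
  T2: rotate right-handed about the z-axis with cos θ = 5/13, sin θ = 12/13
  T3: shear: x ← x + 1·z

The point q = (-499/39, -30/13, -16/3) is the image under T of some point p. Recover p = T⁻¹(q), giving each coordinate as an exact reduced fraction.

T1 = [1 0 0 -6; 0 1 0 6; 0 0 1 -3; 0 0 0 1]
T2·T1 = [5/13 -12/13 0 -102/13; 12/13 5/13 0 -42/13; 0 0 1 -3; 0 0 0 1]
T3·…·T1 = [5/13 -12/13 1 -141/13; 12/13 5/13 0 -42/13; 0 0 1 -3; 0 0 0 1]
det M = 1; M⁻¹ = [5/13 12/13 -5/13 6; -12/13 5/13 12/13 -6; 0 0 1 3; 0 0 0 1]
M⁻¹ · (-499/39, -30/13, -16/3)ᵀ = (1, 0, -7/3)ᵀ

p = (1, 0, -7/3)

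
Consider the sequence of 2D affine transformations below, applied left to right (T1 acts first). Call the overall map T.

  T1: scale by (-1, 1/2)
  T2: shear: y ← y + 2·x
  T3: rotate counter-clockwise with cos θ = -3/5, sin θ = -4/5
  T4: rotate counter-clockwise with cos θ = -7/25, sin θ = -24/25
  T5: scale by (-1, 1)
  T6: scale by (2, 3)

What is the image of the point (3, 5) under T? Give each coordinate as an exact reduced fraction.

T1 scale by (-1, 1/2): (3, 5) → (-3, 5/2)
T2 shear: y ← y + 2·x: (-3, 5/2) → (-3, -7/2)
T3 rotate counter-clockwise with cos θ = -3/5, sin θ = -4/5: (-3, -7/2) → (-1, 9/2)
T4 rotate counter-clockwise with cos θ = -7/25, sin θ = -24/25: (-1, 9/2) → (23/5, -3/10)
T5 scale by (-1, 1): (23/5, -3/10) → (-23/5, -3/10)
T6 scale by (2, 3): (-23/5, -3/10) → (-46/5, -9/10)

T(p) = (-46/5, -9/10)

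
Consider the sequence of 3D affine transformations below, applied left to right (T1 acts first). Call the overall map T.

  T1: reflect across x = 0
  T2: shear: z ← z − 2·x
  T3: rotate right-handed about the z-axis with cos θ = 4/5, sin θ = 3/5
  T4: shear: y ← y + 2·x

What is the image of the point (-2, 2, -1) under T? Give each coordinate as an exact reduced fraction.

T1 reflect across x = 0: (-2, 2, -1) → (2, 2, -1)
T2 shear: z ← z − 2·x: (2, 2, -1) → (2, 2, -5)
T3 rotate right-handed about the z-axis with cos θ = 4/5, sin θ = 3/5: (2, 2, -5) → (2/5, 14/5, -5)
T4 shear: y ← y + 2·x: (2/5, 14/5, -5) → (2/5, 18/5, -5)

T(p) = (2/5, 18/5, -5)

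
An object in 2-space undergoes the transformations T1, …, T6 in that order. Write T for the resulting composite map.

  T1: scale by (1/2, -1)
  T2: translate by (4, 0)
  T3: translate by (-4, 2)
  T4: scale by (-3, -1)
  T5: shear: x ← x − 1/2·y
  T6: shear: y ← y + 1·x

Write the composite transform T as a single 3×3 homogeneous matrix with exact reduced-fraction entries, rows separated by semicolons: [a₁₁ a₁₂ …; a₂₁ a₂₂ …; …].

T = [-3/2 -1/2 1; -3/2 1/2 -1; 0 0 1]

T1 = [1/2 0 0; 0 -1 0; 0 0 1]
T2·T1 = [1/2 0 4; 0 -1 0; 0 0 1]
T3·…·T1 = [1/2 0 0; 0 -1 2; 0 0 1]
T4·…·T1 = [-3/2 0 0; 0 1 -2; 0 0 1]
T5·…·T1 = [-3/2 -1/2 1; 0 1 -2; 0 0 1]
T6·…·T1 = [-3/2 -1/2 1; -3/2 1/2 -1; 0 0 1]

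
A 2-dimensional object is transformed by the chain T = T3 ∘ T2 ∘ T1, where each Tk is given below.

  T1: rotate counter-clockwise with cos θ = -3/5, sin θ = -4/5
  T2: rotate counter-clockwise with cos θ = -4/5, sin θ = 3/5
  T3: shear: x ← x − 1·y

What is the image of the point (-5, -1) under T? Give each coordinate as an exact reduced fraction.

T1 rotate counter-clockwise with cos θ = -3/5, sin θ = -4/5: (-5, -1) → (11/5, 23/5)
T2 rotate counter-clockwise with cos θ = -4/5, sin θ = 3/5: (11/5, 23/5) → (-113/25, -59/25)
T3 shear: x ← x − 1·y: (-113/25, -59/25) → (-54/25, -59/25)

T(p) = (-54/25, -59/25)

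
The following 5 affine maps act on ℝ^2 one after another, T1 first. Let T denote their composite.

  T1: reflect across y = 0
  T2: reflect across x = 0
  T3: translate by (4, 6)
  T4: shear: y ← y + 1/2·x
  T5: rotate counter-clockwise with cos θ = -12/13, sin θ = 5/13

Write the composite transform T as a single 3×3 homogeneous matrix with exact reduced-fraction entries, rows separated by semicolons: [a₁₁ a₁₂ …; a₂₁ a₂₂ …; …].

T1 = [1 0 0; 0 -1 0; 0 0 1]
T2·T1 = [-1 0 0; 0 -1 0; 0 0 1]
T3·…·T1 = [-1 0 4; 0 -1 6; 0 0 1]
T4·…·T1 = [-1 0 4; -1/2 -1 8; 0 0 1]
T5·…·T1 = [29/26 5/13 -88/13; 1/13 12/13 -76/13; 0 0 1]

T = [29/26 5/13 -88/13; 1/13 12/13 -76/13; 0 0 1]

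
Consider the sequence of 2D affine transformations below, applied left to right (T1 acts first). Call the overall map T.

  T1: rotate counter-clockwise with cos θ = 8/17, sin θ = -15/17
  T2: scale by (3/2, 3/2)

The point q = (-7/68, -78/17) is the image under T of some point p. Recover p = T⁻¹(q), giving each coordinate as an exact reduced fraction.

T1 = [8/17 15/17 0; -15/17 8/17 0; 0 0 1]
T2·T1 = [12/17 45/34 0; -45/34 12/17 0; 0 0 1]
det M = 9/4; M⁻¹ = [16/51 -10/17 0; 10/17 16/51 0; 0 0 1]
M⁻¹ · (-7/68, -78/17)ᵀ = (8/3, -3/2)ᵀ

p = (8/3, -3/2)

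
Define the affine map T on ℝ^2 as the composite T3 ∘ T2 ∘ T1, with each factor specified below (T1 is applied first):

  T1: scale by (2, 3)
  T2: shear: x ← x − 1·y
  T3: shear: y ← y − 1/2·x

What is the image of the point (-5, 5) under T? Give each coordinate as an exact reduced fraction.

T(p) = (-25, 55/2)

T1 scale by (2, 3): (-5, 5) → (-10, 15)
T2 shear: x ← x − 1·y: (-10, 15) → (-25, 15)
T3 shear: y ← y − 1/2·x: (-25, 15) → (-25, 55/2)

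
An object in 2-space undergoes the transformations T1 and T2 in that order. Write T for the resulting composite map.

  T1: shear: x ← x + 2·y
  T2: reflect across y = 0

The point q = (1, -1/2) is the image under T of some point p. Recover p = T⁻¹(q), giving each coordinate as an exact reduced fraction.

T1 = [1 2 0; 0 1 0; 0 0 1]
T2·T1 = [1 2 0; 0 -1 0; 0 0 1]
det M = -1; M⁻¹ = [1 2 0; 0 -1 0; 0 0 1]
M⁻¹ · (1, -1/2)ᵀ = (0, 1/2)ᵀ

p = (0, 1/2)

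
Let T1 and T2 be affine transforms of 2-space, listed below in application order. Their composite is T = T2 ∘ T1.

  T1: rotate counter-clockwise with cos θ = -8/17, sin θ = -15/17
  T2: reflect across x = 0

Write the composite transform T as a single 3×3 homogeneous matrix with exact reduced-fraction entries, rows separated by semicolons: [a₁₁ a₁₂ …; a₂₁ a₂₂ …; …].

T = [8/17 -15/17 0; -15/17 -8/17 0; 0 0 1]

T1 = [-8/17 15/17 0; -15/17 -8/17 0; 0 0 1]
T2·T1 = [8/17 -15/17 0; -15/17 -8/17 0; 0 0 1]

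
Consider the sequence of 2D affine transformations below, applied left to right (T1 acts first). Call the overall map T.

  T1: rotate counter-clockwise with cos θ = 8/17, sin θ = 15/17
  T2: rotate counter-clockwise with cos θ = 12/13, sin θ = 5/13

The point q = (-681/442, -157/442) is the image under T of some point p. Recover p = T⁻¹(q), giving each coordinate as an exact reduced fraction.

p = (-1/2, 3/2)

T1 = [8/17 -15/17 0; 15/17 8/17 0; 0 0 1]
T2·T1 = [21/221 -220/221 0; 220/221 21/221 0; 0 0 1]
det M = 1; M⁻¹ = [21/221 220/221 0; -220/221 21/221 0; 0 0 1]
M⁻¹ · (-681/442, -157/442)ᵀ = (-1/2, 3/2)ᵀ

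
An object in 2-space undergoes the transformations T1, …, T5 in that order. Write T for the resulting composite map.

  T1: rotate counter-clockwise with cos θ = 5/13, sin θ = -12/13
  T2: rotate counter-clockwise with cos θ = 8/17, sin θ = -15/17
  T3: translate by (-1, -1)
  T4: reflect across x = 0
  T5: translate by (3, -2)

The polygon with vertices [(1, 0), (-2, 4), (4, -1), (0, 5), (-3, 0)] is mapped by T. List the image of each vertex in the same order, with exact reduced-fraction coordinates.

image vertices: (1024/221, -834/221), (-80/221, -881/221), (95/13, -71/13), (29/221, -1363/221), (464/221, -150/221)

T1 rotate counter-clockwise with cos θ = 5/13, sin θ = -12/13: (1, 0) → (5/13, -12/13); (-2, 4) → (38/13, 44/13); (4, -1) → (8/13, -53/13); (0, 5) → (60/13, 25/13); (-3, 0) → (-15/13, 36/13)
T2 rotate counter-clockwise with cos θ = 8/17, sin θ = -15/17: (5/13, -12/13) → (-140/221, -171/221); (38/13, 44/13) → (964/221, -218/221); (8/13, -53/13) → (-43/13, -32/13); (60/13, 25/13) → (855/221, -700/221); (-15/13, 36/13) → (420/221, 513/221)
T3 translate by (-1, -1): (-140/221, -171/221) → (-361/221, -392/221); (964/221, -218/221) → (743/221, -439/221); (-43/13, -32/13) → (-56/13, -45/13); (855/221, -700/221) → (634/221, -921/221); (420/221, 513/221) → (199/221, 292/221)
T4 reflect across x = 0: (-361/221, -392/221) → (361/221, -392/221); (743/221, -439/221) → (-743/221, -439/221); (-56/13, -45/13) → (56/13, -45/13); (634/221, -921/221) → (-634/221, -921/221); (199/221, 292/221) → (-199/221, 292/221)
T5 translate by (3, -2): (361/221, -392/221) → (1024/221, -834/221); (-743/221, -439/221) → (-80/221, -881/221); (56/13, -45/13) → (95/13, -71/13); (-634/221, -921/221) → (29/221, -1363/221); (-199/221, 292/221) → (464/221, -150/221)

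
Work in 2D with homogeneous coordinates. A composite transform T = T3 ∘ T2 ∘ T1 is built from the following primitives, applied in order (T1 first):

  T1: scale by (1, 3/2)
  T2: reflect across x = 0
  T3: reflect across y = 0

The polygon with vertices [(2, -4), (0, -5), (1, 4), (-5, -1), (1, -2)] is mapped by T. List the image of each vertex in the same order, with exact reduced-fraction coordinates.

image vertices: (-2, 6), (0, 15/2), (-1, -6), (5, 3/2), (-1, 3)

T1 scale by (1, 3/2): (2, -4) → (2, -6); (0, -5) → (0, -15/2); (1, 4) → (1, 6); (-5, -1) → (-5, -3/2); (1, -2) → (1, -3)
T2 reflect across x = 0: (2, -6) → (-2, -6); (0, -15/2) → (0, -15/2); (1, 6) → (-1, 6); (-5, -3/2) → (5, -3/2); (1, -3) → (-1, -3)
T3 reflect across y = 0: (-2, -6) → (-2, 6); (0, -15/2) → (0, 15/2); (-1, 6) → (-1, -6); (5, -3/2) → (5, 3/2); (-1, -3) → (-1, 3)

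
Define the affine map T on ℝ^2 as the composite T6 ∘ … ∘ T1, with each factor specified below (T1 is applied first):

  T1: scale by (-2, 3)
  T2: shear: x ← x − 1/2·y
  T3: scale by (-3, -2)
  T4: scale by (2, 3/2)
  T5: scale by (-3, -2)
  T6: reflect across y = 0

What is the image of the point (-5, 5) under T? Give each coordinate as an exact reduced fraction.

T(p) = (45, -90)

T1 scale by (-2, 3): (-5, 5) → (10, 15)
T2 shear: x ← x − 1/2·y: (10, 15) → (5/2, 15)
T3 scale by (-3, -2): (5/2, 15) → (-15/2, -30)
T4 scale by (2, 3/2): (-15/2, -30) → (-15, -45)
T5 scale by (-3, -2): (-15, -45) → (45, 90)
T6 reflect across y = 0: (45, 90) → (45, -90)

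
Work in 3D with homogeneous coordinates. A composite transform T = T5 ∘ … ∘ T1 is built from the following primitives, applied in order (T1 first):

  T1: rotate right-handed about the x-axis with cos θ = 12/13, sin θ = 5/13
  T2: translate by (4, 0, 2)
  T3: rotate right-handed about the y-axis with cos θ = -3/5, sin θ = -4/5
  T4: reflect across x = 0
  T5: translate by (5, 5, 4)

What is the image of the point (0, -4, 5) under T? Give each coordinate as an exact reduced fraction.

T(p) = (149/13, -8/13, 54/13)

T1 rotate right-handed about the x-axis with cos θ = 12/13, sin θ = 5/13: (0, -4, 5) → (0, -73/13, 40/13)
T2 translate by (4, 0, 2): (0, -73/13, 40/13) → (4, -73/13, 66/13)
T3 rotate right-handed about the y-axis with cos θ = -3/5, sin θ = -4/5: (4, -73/13, 66/13) → (-84/13, -73/13, 2/13)
T4 reflect across x = 0: (-84/13, -73/13, 2/13) → (84/13, -73/13, 2/13)
T5 translate by (5, 5, 4): (84/13, -73/13, 2/13) → (149/13, -8/13, 54/13)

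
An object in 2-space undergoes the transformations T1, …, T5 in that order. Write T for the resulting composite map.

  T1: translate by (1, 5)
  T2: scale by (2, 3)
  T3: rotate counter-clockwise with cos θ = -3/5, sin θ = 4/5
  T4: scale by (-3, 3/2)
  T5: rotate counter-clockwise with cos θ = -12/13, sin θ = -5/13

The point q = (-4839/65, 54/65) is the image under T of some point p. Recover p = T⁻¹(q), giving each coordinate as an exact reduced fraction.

p = (-2, 5)

T1 = [1 0 1; 0 1 5; 0 0 1]
T2·T1 = [2 0 2; 0 3 15; 0 0 1]
T3·…·T1 = [-6/5 -12/5 -66/5; 8/5 -9/5 -37/5; 0 0 1]
T4·…·T1 = [18/5 36/5 198/5; 12/5 -27/10 -111/10; 0 0 1]
T5·…·T1 = [-12/5 -999/130 -5307/130; -18/5 -18/65 -324/65; 0 0 1]
det M = -27; M⁻¹ = [2/195 -37/130 -1; -2/15 4/45 -5; 0 0 1]
M⁻¹ · (-4839/65, 54/65)ᵀ = (-2, 5)ᵀ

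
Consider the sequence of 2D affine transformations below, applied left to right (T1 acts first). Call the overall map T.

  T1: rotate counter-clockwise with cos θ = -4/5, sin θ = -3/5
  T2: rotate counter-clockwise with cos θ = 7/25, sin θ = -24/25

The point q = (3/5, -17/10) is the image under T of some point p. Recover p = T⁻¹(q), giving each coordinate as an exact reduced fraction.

p = (-3/2, 1)

T1 = [-4/5 3/5 0; -3/5 -4/5 0; 0 0 1]
T2·T1 = [-4/5 -3/5 0; 3/5 -4/5 0; 0 0 1]
det M = 1; M⁻¹ = [-4/5 3/5 0; -3/5 -4/5 0; 0 0 1]
M⁻¹ · (3/5, -17/10)ᵀ = (-3/2, 1)ᵀ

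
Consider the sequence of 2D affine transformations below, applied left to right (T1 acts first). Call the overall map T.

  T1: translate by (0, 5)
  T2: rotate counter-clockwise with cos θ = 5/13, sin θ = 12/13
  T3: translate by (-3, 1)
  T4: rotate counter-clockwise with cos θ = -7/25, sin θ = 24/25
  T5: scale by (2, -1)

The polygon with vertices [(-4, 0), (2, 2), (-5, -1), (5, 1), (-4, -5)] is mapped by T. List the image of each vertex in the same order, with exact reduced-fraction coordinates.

T1 translate by (0, 5): (-4, 0) → (-4, 5); (2, 2) → (2, 7); (-5, -1) → (-5, 4); (5, 1) → (5, 6); (-4, -5) → (-4, 0)
T2 rotate counter-clockwise with cos θ = 5/13, sin θ = 12/13: (-4, 5) → (-80/13, -23/13); (2, 7) → (-74/13, 59/13); (-5, 4) → (-73/13, -40/13); (5, 6) → (-47/13, 90/13); (-4, 0) → (-20/13, -48/13)
T3 translate by (-3, 1): (-80/13, -23/13) → (-119/13, -10/13); (-74/13, 59/13) → (-113/13, 72/13); (-73/13, -40/13) → (-112/13, -27/13); (-47/13, 90/13) → (-86/13, 103/13); (-20/13, -48/13) → (-59/13, -35/13)
T4 rotate counter-clockwise with cos θ = -7/25, sin θ = 24/25: (-119/13, -10/13) → (1073/325, -2786/325); (-113/13, 72/13) → (-937/325, -3216/325); (-112/13, -27/13) → (1432/325, -2499/325); (-86/13, 103/13) → (-374/65, -557/65); (-59/13, -35/13) → (1253/325, -1171/325)
T5 scale by (2, -1): (1073/325, -2786/325) → (2146/325, 2786/325); (-937/325, -3216/325) → (-1874/325, 3216/325); (1432/325, -2499/325) → (2864/325, 2499/325); (-374/65, -557/65) → (-748/65, 557/65); (1253/325, -1171/325) → (2506/325, 1171/325)

image vertices: (2146/325, 2786/325), (-1874/325, 3216/325), (2864/325, 2499/325), (-748/65, 557/65), (2506/325, 1171/325)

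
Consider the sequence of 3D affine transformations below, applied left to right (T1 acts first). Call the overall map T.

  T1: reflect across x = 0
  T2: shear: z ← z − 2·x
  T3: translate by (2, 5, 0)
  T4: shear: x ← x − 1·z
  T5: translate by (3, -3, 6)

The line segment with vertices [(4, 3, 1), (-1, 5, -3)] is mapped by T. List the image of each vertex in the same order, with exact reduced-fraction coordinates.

T1 reflect across x = 0: (4, 3, 1) → (-4, 3, 1); (-1, 5, -3) → (1, 5, -3)
T2 shear: z ← z − 2·x: (-4, 3, 1) → (-4, 3, 9); (1, 5, -3) → (1, 5, -5)
T3 translate by (2, 5, 0): (-4, 3, 9) → (-2, 8, 9); (1, 5, -5) → (3, 10, -5)
T4 shear: x ← x − 1·z: (-2, 8, 9) → (-11, 8, 9); (3, 10, -5) → (8, 10, -5)
T5 translate by (3, -3, 6): (-11, 8, 9) → (-8, 5, 15); (8, 10, -5) → (11, 7, 1)

image vertices: (-8, 5, 15), (11, 7, 1)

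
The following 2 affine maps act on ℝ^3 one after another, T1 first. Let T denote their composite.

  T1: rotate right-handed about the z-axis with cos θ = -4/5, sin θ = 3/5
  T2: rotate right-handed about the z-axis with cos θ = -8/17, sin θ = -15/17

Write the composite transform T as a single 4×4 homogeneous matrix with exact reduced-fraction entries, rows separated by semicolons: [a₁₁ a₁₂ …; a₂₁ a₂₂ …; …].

T1 = [-4/5 -3/5 0 0; 3/5 -4/5 0 0; 0 0 1 0; 0 0 0 1]
T2·T1 = [77/85 -36/85 0 0; 36/85 77/85 0 0; 0 0 1 0; 0 0 0 1]

T = [77/85 -36/85 0 0; 36/85 77/85 0 0; 0 0 1 0; 0 0 0 1]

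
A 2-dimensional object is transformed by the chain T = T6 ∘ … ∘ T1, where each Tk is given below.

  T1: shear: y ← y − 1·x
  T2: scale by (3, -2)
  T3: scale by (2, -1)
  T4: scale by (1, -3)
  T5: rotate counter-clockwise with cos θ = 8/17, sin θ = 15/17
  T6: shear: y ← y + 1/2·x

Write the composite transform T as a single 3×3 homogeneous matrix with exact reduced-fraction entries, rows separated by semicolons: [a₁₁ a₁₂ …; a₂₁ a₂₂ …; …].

T1 = [1 0 0; -1 1 0; 0 0 1]
T2·T1 = [3 0 0; 2 -2 0; 0 0 1]
T3·…·T1 = [6 0 0; -2 2 0; 0 0 1]
T4·…·T1 = [6 0 0; 6 -6 0; 0 0 1]
T5·…·T1 = [-42/17 90/17 0; 138/17 -48/17 0; 0 0 1]
T6·…·T1 = [-42/17 90/17 0; 117/17 -3/17 0; 0 0 1]

T = [-42/17 90/17 0; 117/17 -3/17 0; 0 0 1]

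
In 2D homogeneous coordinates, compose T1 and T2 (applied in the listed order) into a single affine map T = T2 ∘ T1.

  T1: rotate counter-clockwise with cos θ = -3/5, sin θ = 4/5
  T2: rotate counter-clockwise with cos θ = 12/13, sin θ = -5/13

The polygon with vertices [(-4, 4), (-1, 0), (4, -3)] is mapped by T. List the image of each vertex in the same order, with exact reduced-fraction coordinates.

image vertices: (-188/65, -316/65), (16/65, -63/65), (25/13, 60/13)

T1 rotate counter-clockwise with cos θ = -3/5, sin θ = 4/5: (-4, 4) → (-4/5, -28/5); (-1, 0) → (3/5, -4/5); (4, -3) → (0, 5)
T2 rotate counter-clockwise with cos θ = 12/13, sin θ = -5/13: (-4/5, -28/5) → (-188/65, -316/65); (3/5, -4/5) → (16/65, -63/65); (0, 5) → (25/13, 60/13)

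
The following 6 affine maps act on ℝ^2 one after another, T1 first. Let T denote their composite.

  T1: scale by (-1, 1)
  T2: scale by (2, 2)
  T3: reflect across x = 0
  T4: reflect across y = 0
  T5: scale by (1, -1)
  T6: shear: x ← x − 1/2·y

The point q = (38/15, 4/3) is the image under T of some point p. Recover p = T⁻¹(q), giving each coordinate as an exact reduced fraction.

T1 = [-1 0 0; 0 1 0; 0 0 1]
T2·T1 = [-2 0 0; 0 2 0; 0 0 1]
T3·…·T1 = [2 0 0; 0 2 0; 0 0 1]
T4·…·T1 = [2 0 0; 0 -2 0; 0 0 1]
T5·…·T1 = [2 0 0; 0 2 0; 0 0 1]
T6·…·T1 = [2 -1 0; 0 2 0; 0 0 1]
det M = 4; M⁻¹ = [1/2 1/4 0; 0 1/2 0; 0 0 1]
M⁻¹ · (38/15, 4/3)ᵀ = (8/5, 2/3)ᵀ

p = (8/5, 2/3)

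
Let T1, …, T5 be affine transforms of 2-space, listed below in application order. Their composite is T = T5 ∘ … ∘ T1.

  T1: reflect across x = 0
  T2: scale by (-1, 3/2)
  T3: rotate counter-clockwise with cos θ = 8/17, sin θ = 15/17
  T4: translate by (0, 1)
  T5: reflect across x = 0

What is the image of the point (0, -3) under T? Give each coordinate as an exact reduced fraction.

T1 reflect across x = 0: (0, -3) → (0, -3)
T2 scale by (-1, 3/2): (0, -3) → (0, -9/2)
T3 rotate counter-clockwise with cos θ = 8/17, sin θ = 15/17: (0, -9/2) → (135/34, -36/17)
T4 translate by (0, 1): (135/34, -36/17) → (135/34, -19/17)
T5 reflect across x = 0: (135/34, -19/17) → (-135/34, -19/17)

T(p) = (-135/34, -19/17)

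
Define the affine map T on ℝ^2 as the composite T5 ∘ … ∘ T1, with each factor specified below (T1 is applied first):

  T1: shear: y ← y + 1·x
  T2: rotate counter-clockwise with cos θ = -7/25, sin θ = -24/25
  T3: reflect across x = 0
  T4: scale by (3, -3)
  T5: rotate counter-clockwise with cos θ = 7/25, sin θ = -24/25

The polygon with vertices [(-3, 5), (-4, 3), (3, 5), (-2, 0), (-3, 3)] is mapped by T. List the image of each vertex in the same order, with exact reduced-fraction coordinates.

T1 shear: y ← y + 1·x: (-3, 5) → (-3, 2); (-4, 3) → (-4, -1); (3, 5) → (3, 8); (-2, 0) → (-2, -2); (-3, 3) → (-3, 0)
T2 rotate counter-clockwise with cos θ = -7/25, sin θ = -24/25: (-3, 2) → (69/25, 58/25); (-4, -1) → (4/25, 103/25); (3, 8) → (171/25, -128/25); (-2, -2) → (-34/25, 62/25); (-3, 0) → (21/25, 72/25)
T3 reflect across x = 0: (69/25, 58/25) → (-69/25, 58/25); (4/25, 103/25) → (-4/25, 103/25); (171/25, -128/25) → (-171/25, -128/25); (-34/25, 62/25) → (34/25, 62/25); (21/25, 72/25) → (-21/25, 72/25)
T4 scale by (3, -3): (-69/25, 58/25) → (-207/25, -174/25); (-4/25, 103/25) → (-12/25, -309/25); (-171/25, -128/25) → (-513/25, 384/25); (34/25, 62/25) → (102/25, -186/25); (-21/25, 72/25) → (-63/25, -216/25)
T5 rotate counter-clockwise with cos θ = 7/25, sin θ = -24/25: (-207/25, -174/25) → (-9, 6); (-12/25, -309/25) → (-12, -3); (-513/25, 384/25) → (9, 24); (102/25, -186/25) → (-6, -6); (-63/25, -216/25) → (-9, 0)

image vertices: (-9, 6), (-12, -3), (9, 24), (-6, -6), (-9, 0)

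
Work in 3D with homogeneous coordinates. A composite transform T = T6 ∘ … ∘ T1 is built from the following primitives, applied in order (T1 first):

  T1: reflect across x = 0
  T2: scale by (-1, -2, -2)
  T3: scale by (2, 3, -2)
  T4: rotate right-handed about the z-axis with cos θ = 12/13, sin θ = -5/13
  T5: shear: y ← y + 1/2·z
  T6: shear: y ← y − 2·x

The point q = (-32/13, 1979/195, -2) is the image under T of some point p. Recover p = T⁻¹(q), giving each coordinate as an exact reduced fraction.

T1 = [-1 0 0 0; 0 1 0 0; 0 0 1 0; 0 0 0 1]
T2·T1 = [1 0 0 0; 0 -2 0 0; 0 0 -2 0; 0 0 0 1]
T3·…·T1 = [2 0 0 0; 0 -6 0 0; 0 0 4 0; 0 0 0 1]
T4·…·T1 = [24/13 -30/13 0 0; -10/13 -72/13 0 0; 0 0 4 0; 0 0 0 1]
T5·…·T1 = [24/13 -30/13 0 0; -10/13 -72/13 2 0; 0 0 4 0; 0 0 0 1]
T6·…·T1 = [24/13 -30/13 0 0; -58/13 -12/13 2 0; 0 0 4 0; 0 0 0 1]
det M = -48; M⁻¹ = [1/13 -5/26 5/52 0; -29/78 -2/13 1/13 0; 0 0 1/4 0; 0 0 0 1]
M⁻¹ · (-32/13, 1979/195, -2)ᵀ = (-7/3, -4/5, -1/2)ᵀ

p = (-7/3, -4/5, -1/2)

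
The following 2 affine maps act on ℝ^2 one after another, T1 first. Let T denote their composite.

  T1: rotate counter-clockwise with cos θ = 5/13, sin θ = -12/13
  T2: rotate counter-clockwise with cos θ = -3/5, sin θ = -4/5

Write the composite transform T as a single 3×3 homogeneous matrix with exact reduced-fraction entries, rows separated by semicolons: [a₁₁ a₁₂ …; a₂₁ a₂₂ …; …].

T1 = [5/13 12/13 0; -12/13 5/13 0; 0 0 1]
T2·T1 = [-63/65 -16/65 0; 16/65 -63/65 0; 0 0 1]

T = [-63/65 -16/65 0; 16/65 -63/65 0; 0 0 1]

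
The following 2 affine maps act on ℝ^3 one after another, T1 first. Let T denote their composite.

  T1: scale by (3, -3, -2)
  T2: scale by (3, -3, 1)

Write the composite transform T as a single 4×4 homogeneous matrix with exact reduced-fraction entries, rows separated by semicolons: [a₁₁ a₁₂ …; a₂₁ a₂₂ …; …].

T1 = [3 0 0 0; 0 -3 0 0; 0 0 -2 0; 0 0 0 1]
T2·T1 = [9 0 0 0; 0 9 0 0; 0 0 -2 0; 0 0 0 1]

T = [9 0 0 0; 0 9 0 0; 0 0 -2 0; 0 0 0 1]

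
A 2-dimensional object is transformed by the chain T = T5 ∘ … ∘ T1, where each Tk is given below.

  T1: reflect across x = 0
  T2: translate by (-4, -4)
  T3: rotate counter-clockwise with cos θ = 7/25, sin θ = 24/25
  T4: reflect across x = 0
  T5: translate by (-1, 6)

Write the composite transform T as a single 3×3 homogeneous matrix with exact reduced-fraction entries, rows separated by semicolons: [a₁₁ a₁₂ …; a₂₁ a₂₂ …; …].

T1 = [-1 0 0; 0 1 0; 0 0 1]
T2·T1 = [-1 0 -4; 0 1 -4; 0 0 1]
T3·…·T1 = [-7/25 -24/25 68/25; -24/25 7/25 -124/25; 0 0 1]
T4·…·T1 = [7/25 24/25 -68/25; -24/25 7/25 -124/25; 0 0 1]
T5·…·T1 = [7/25 24/25 -93/25; -24/25 7/25 26/25; 0 0 1]

T = [7/25 24/25 -93/25; -24/25 7/25 26/25; 0 0 1]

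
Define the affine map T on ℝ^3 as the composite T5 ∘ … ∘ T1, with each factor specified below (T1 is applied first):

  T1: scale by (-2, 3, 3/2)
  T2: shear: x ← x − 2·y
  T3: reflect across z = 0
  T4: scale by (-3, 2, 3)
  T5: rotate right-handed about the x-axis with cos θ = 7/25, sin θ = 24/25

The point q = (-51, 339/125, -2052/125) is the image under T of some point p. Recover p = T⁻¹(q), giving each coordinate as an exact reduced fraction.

T1 = [-2 0 0 0; 0 3 0 0; 0 0 3/2 0; 0 0 0 1]
T2·T1 = [-2 -6 0 0; 0 3 0 0; 0 0 3/2 0; 0 0 0 1]
T3·…·T1 = [-2 -6 0 0; 0 3 0 0; 0 0 -3/2 0; 0 0 0 1]
T4·…·T1 = [6 18 0 0; 0 6 0 0; 0 0 -9/2 0; 0 0 0 1]
T5·…·T1 = [6 18 0 0; 0 42/25 108/25 0; 0 144/25 -63/50 0; 0 0 0 1]
det M = -162; M⁻¹ = [1/6 -7/50 -12/25 0; 0 7/150 4/25 0; 0 16/75 -14/225 0; 0 0 0 1]
M⁻¹ · (-51, 339/125, -2052/125)ᵀ = (-1, -5/2, 8/5)ᵀ

p = (-1, -5/2, 8/5)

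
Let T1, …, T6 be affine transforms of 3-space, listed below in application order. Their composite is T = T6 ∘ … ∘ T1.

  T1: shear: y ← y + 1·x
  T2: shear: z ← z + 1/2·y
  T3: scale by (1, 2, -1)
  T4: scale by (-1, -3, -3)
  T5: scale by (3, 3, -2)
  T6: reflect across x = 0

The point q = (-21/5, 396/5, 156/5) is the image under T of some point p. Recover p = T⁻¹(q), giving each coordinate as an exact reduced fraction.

p = (-7/5, -3, -3)

T1 = [1 0 0 0; 1 1 0 0; 0 0 1 0; 0 0 0 1]
T2·T1 = [1 0 0 0; 1 1 0 0; 1/2 1/2 1 0; 0 0 0 1]
T3·…·T1 = [1 0 0 0; 2 2 0 0; -1/2 -1/2 -1 0; 0 0 0 1]
T4·…·T1 = [-1 0 0 0; -6 -6 0 0; 3/2 3/2 3 0; 0 0 0 1]
T5·…·T1 = [-3 0 0 0; -18 -18 0 0; -3 -3 -6 0; 0 0 0 1]
T6·…·T1 = [3 0 0 0; -18 -18 0 0; -3 -3 -6 0; 0 0 0 1]
det M = 324; M⁻¹ = [1/3 0 0 0; -1/3 -1/18 0 0; 0 1/36 -1/6 0; 0 0 0 1]
M⁻¹ · (-21/5, 396/5, 156/5)ᵀ = (-7/5, -3, -3)ᵀ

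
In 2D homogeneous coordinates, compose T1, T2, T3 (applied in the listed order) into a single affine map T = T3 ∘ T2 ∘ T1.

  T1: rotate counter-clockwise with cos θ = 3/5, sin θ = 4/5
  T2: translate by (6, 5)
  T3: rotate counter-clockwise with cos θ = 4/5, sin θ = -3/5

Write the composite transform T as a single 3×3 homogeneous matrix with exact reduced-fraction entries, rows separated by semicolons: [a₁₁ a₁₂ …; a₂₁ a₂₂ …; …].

T1 = [3/5 -4/5 0; 4/5 3/5 0; 0 0 1]
T2·T1 = [3/5 -4/5 6; 4/5 3/5 5; 0 0 1]
T3·…·T1 = [24/25 -7/25 39/5; 7/25 24/25 2/5; 0 0 1]

T = [24/25 -7/25 39/5; 7/25 24/25 2/5; 0 0 1]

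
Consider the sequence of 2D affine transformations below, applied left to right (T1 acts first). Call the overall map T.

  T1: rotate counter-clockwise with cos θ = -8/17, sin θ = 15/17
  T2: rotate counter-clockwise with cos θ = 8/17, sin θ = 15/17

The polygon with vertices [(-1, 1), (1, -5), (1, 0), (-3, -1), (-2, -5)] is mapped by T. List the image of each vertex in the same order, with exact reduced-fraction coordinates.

image vertices: (1, -1), (-1, 5), (-1, 0), (3, 1), (2, 5)

T1 rotate counter-clockwise with cos θ = -8/17, sin θ = 15/17: (-1, 1) → (-7/17, -23/17); (1, -5) → (67/17, 55/17); (1, 0) → (-8/17, 15/17); (-3, -1) → (39/17, -37/17); (-2, -5) → (91/17, 10/17)
T2 rotate counter-clockwise with cos θ = 8/17, sin θ = 15/17: (-7/17, -23/17) → (1, -1); (67/17, 55/17) → (-1, 5); (-8/17, 15/17) → (-1, 0); (39/17, -37/17) → (3, 1); (91/17, 10/17) → (2, 5)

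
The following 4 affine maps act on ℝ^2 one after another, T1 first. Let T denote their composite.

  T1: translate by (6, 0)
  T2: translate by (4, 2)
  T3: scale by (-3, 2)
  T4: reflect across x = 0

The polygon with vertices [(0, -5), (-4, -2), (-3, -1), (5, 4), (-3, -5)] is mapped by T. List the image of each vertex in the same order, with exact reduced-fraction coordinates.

T1 translate by (6, 0): (0, -5) → (6, -5); (-4, -2) → (2, -2); (-3, -1) → (3, -1); (5, 4) → (11, 4); (-3, -5) → (3, -5)
T2 translate by (4, 2): (6, -5) → (10, -3); (2, -2) → (6, 0); (3, -1) → (7, 1); (11, 4) → (15, 6); (3, -5) → (7, -3)
T3 scale by (-3, 2): (10, -3) → (-30, -6); (6, 0) → (-18, 0); (7, 1) → (-21, 2); (15, 6) → (-45, 12); (7, -3) → (-21, -6)
T4 reflect across x = 0: (-30, -6) → (30, -6); (-18, 0) → (18, 0); (-21, 2) → (21, 2); (-45, 12) → (45, 12); (-21, -6) → (21, -6)

image vertices: (30, -6), (18, 0), (21, 2), (45, 12), (21, -6)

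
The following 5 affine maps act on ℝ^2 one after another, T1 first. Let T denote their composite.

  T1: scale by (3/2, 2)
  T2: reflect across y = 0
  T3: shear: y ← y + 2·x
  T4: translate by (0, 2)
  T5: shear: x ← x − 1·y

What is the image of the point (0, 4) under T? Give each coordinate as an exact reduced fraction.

T1 scale by (3/2, 2): (0, 4) → (0, 8)
T2 reflect across y = 0: (0, 8) → (0, -8)
T3 shear: y ← y + 2·x: (0, -8) → (0, -8)
T4 translate by (0, 2): (0, -8) → (0, -6)
T5 shear: x ← x − 1·y: (0, -6) → (6, -6)

T(p) = (6, -6)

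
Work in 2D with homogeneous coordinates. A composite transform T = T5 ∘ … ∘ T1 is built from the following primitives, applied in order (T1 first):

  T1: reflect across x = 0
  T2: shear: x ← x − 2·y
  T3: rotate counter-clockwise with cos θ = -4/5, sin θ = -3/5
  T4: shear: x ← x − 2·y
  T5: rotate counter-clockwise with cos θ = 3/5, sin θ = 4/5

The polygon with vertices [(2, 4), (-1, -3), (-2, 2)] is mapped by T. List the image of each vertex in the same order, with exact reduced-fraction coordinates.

T1 reflect across x = 0: (2, 4) → (-2, 4); (-1, -3) → (1, -3); (-2, 2) → (2, 2)
T2 shear: x ← x − 2·y: (-2, 4) → (-10, 4); (1, -3) → (7, -3); (2, 2) → (-2, 2)
T3 rotate counter-clockwise with cos θ = -4/5, sin θ = -3/5: (-10, 4) → (52/5, 14/5); (7, -3) → (-37/5, -9/5); (-2, 2) → (14/5, -2/5)
T4 shear: x ← x − 2·y: (52/5, 14/5) → (24/5, 14/5); (-37/5, -9/5) → (-19/5, -9/5); (14/5, -2/5) → (18/5, -2/5)
T5 rotate counter-clockwise with cos θ = 3/5, sin θ = 4/5: (24/5, 14/5) → (16/25, 138/25); (-19/5, -9/5) → (-21/25, -103/25); (18/5, -2/5) → (62/25, 66/25)

image vertices: (16/25, 138/25), (-21/25, -103/25), (62/25, 66/25)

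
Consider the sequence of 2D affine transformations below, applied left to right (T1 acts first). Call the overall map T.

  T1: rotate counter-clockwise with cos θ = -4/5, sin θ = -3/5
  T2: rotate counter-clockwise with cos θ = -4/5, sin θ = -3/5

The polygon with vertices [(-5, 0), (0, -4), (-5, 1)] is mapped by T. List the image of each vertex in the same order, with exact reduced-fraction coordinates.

T1 rotate counter-clockwise with cos θ = -4/5, sin θ = -3/5: (-5, 0) → (4, 3); (0, -4) → (-12/5, 16/5); (-5, 1) → (23/5, 11/5)
T2 rotate counter-clockwise with cos θ = -4/5, sin θ = -3/5: (4, 3) → (-7/5, -24/5); (-12/5, 16/5) → (96/25, -28/25); (23/5, 11/5) → (-59/25, -113/25)

image vertices: (-7/5, -24/5), (96/25, -28/25), (-59/25, -113/25)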